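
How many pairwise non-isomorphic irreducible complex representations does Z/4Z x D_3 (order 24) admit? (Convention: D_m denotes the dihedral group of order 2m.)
12

Explanation: The number of irreducible complex representations of a finite group equals its number of conjugacy classes. For a direct product, #classes(G x H) = #classes(G) * #classes(H). Z/4Z has 4 classes (abelian), D_3 has 3 classes, so 4 * 3 = 12, so Z/4Z x D_3 (order 24) has exactly 12 irreducible complex representations.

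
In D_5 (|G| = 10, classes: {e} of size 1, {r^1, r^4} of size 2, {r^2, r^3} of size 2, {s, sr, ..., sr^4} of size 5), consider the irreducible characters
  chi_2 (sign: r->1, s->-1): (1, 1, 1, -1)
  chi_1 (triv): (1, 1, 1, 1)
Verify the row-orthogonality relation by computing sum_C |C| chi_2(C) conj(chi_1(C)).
Sum = 0; so <chi_2, chi_1> = 0 (distinct irreducibles are orthogonal).

Why: Compute term by term over conjugacy classes (|C| * chi_2(C) * conj(chi_1(C))):
  1*(1)*conj(1) + 2*(1)*conj(1) + 2*(1)*conj(1) + 5*(-1)*conj(1)
  = (1) + (2) + (2) + (-5)
  = 0.
Dividing by |G| = 10 gives 0/10 = 0, matching the row-orthogonality relation <chi_2, chi_1> = [chi_2 = chi_1].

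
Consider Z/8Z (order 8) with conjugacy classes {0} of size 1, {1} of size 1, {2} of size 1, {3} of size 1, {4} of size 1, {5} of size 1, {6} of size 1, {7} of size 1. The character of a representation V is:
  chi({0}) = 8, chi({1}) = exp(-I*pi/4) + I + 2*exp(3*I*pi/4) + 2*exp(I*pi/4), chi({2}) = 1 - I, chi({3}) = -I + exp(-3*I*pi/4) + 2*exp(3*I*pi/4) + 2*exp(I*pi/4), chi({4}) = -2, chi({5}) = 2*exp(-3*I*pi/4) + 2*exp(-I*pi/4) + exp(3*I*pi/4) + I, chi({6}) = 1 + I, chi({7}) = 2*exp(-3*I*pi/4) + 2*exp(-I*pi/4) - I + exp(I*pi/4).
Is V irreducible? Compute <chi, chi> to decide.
Not irreducible (reducible): <chi, chi> = 12 > 1.

Working: <chi, chi> = (1/|G|) sum_C |C| * |chi(C)|^2 = (1/8)[1*|8|^2 + 1*|exp(-I*pi/4) + I + 2*exp(3*I*pi/4) + 2*exp(I*pi/4)|^2 + 1*|1 - I|^2 + 1*|-I + exp(-3*I*pi/4) + 2*exp(3*I*pi/4) + 2*exp(I*pi/4)|^2 + 1*|-2|^2 + 1*|2*exp(-3*I*pi/4) + 2*exp(-I*pi/4) + exp(3*I*pi/4) + I|^2 + 1*|1 + I|^2 + 1*|2*exp(-3*I*pi/4) + 2*exp(-I*pi/4) - I + exp(I*pi/4)|^2]
  = (1/8)[(64) + (6 + 2*exp(-I*pi/4) - exp(3*I*pi/4) + exp(I*pi/4) - 2*exp(-3*I*pi/4)) + (2) + (6 - 2*exp(I*pi/4) + exp(-3*I*pi/4) - exp(-I*pi/4) + 2*exp(3*I*pi/4)) + (4) + (6 - 2*exp(I*pi/4) + exp(-3*I*pi/4) - exp(-I*pi/4) + 2*exp(3*I*pi/4)) + (2) + (6 + 2*exp(-I*pi/4) - exp(3*I*pi/4) + exp(I*pi/4) - 2*exp(-3*I*pi/4))] = 96/8 = 12.
(Exp terms are combined using exp(i*s)*conj(exp(i*t)) = exp(i*(s-t)), and sums of them are collapsed using the identity that for every m > 1 the m distinct m-th roots of unity sum to 0, e.g. 1 + exp(2*I*pi/3) + exp(-2*I*pi/3) = 0.)
A character is irreducible iff <chi, chi> = 1, so this representation is reducible.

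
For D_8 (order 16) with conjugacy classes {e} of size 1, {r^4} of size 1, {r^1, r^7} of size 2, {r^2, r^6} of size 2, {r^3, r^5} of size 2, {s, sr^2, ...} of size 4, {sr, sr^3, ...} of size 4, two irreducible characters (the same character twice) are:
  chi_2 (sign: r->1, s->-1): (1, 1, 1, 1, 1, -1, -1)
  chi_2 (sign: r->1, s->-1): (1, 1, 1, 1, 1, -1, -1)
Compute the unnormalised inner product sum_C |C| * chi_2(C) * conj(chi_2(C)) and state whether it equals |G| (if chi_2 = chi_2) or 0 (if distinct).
Sum = 16 = |G| = 16; so <chi_2, chi_2> = 1 (norm-1 confirms irreducibility).

Details: Compute term by term over conjugacy classes (|C| * chi_2(C) * conj(chi_2(C))):
  1*(1)*conj(1) + 1*(1)*conj(1) + 2*(1)*conj(1) + 2*(1)*conj(1) + 2*(1)*conj(1) + 4*(-1)*conj(-1) + 4*(-1)*conj(-1)
  = (1) + (1) + (2) + (2) + (2) + (4) + (4)
  = 16.
Dividing by |G| = 16 gives 16/16 = 1, matching the row-orthogonality relation <chi_2, chi_2> = [chi_2 = chi_2].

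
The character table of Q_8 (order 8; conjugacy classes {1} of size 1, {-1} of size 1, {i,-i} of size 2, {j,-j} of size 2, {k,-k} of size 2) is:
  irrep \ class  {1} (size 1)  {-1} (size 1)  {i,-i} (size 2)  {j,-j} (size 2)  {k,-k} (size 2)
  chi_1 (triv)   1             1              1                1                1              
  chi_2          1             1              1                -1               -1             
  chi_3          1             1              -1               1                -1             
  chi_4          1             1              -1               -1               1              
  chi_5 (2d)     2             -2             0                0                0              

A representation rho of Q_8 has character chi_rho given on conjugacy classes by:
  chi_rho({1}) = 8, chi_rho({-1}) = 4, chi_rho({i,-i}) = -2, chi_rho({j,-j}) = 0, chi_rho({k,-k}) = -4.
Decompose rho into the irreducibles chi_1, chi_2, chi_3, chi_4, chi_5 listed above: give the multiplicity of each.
Multiplicities: chi_1: 0, chi_2: 2, chi_3: 3, chi_4: 1, chi_5: 1.

Derivation: Use <chi_rho, chi> = (1/|G|) sum_C |C| * chi_rho(C) * conj(chi(C)) with |G| = 8 for each irreducible chi in the table:
  <chi_rho, chi_1> = (1/8)[1*(8)*conj(1) + 1*(4)*conj(1) + 2*(-2)*conj(1) + 2*(0)*conj(1) + 2*(-4)*conj(1)]
      = (1/8)[(8) + (4) + (-4) + (0) + (-8)] = 0/8 = 0
  <chi_rho, chi_2> = (1/8)[1*(8)*conj(1) + 1*(4)*conj(1) + 2*(-2)*conj(1) + 2*(0)*conj(-1) + 2*(-4)*conj(-1)]
      = (1/8)[(8) + (4) + (-4) + (0) + (8)] = 16/8 = 2
  <chi_rho, chi_3> = (1/8)[1*(8)*conj(1) + 1*(4)*conj(1) + 2*(-2)*conj(-1) + 2*(0)*conj(1) + 2*(-4)*conj(-1)]
      = (1/8)[(8) + (4) + (4) + (0) + (8)] = 24/8 = 3
  <chi_rho, chi_4> = (1/8)[1*(8)*conj(1) + 1*(4)*conj(1) + 2*(-2)*conj(-1) + 2*(0)*conj(-1) + 2*(-4)*conj(1)]
      = (1/8)[(8) + (4) + (4) + (0) + (-8)] = 8/8 = 1
  <chi_rho, chi_5> = (1/8)[1*(8)*conj(2) + 1*(4)*conj(-2) + 2*(-2)*conj(0) + 2*(0)*conj(0) + 2*(-4)*conj(0)]
      = (1/8)[(16) + (-8) + (0) + (0) + (0)] = 8/8 = 1
Dimension check: dim(rho) = sum (mult * dim) = 0*1 + 2*1 + 3*1 + 1*1 + 1*2 = 8 = chi_rho(e) = 8.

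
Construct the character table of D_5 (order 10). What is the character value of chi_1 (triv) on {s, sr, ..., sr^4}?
Conjugacy classes: {e} of size 1, {r^1, r^4} of size 2, {r^2, r^3} of size 2, {s, sr, ..., sr^4} of size 5.
Character table:
  irrep \ class              {e} (size 1)  {r^1, r^4} (size 2)  {r^2, r^3} (size 2)  {s, sr, ..., sr^4} (size 5)
  chi_1 (triv)               1             1                    1                    1                          
  chi_2 (sign: r->1, s->-1)  1             1                    1                    -1                         
  chi_3 (2d, j=1)            2             -1/2 + sqrt(5)/2     -sqrt(5)/2 - 1/2     0                          
  chi_4 (2d, j=2)            2             -sqrt(5)/2 - 1/2     -1/2 + sqrt(5)/2     0                          

Spot check: chi_1 (triv) on {s, sr, ..., sr^4} = 1.

Explanation: D_5 has order 2*5 = 10 with 4 conjugacy classes, hence 4 irreducibles. Sum of squared dims 1 + 1 + 4 + 4 = 10 = |G|. Linear characters come from the abelianisation; the 2-dimensional irreps have character r^k -> 2*cos(2*pi*j*k/5), reflections -> 0.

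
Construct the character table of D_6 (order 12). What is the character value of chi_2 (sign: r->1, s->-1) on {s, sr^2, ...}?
Conjugacy classes: {e} of size 1, {r^3} of size 1, {r^1, r^5} of size 2, {r^2, r^4} of size 2, {s, sr^2, ...} of size 3, {sr, sr^3, ...} of size 3.
Character table:
  irrep \ class              {e} (size 1)  {r^3} (size 1)  {r^1, r^5} (size 2)  {r^2, r^4} (size 2)  {s, sr^2, ...} (size 3)  {sr, sr^3, ...} (size 3)
  chi_1 (triv)               1             1               1                    1                    1                        1                       
  chi_2 (sign: r->1, s->-1)  1             1               1                    1                    -1                       -1                      
  chi_3 (r->-1, s->1)        1             -1              -1                   1                    1                        -1                      
  chi_4 (r->-1, s->-1)       1             -1              -1                   1                    -1                       1                       
  chi_5 (2d, j=1)            2             -2              1                    -1                   0                        0                       
  chi_6 (2d, j=2)            2             2               -1                   -1                   0                        0                       

Spot check: chi_2 (sign: r->1, s->-1) on {s, sr^2, ...} = -1.

Details: D_6 has order 2*6 = 12 with 6 conjugacy classes, hence 6 irreducibles. Sum of squared dims 1 + 1 + 1 + 1 + 4 + 4 = 12 = |G|. Linear characters come from the abelianisation; the 2-dimensional irreps have character r^k -> 2*cos(2*pi*j*k/6), reflections -> 0.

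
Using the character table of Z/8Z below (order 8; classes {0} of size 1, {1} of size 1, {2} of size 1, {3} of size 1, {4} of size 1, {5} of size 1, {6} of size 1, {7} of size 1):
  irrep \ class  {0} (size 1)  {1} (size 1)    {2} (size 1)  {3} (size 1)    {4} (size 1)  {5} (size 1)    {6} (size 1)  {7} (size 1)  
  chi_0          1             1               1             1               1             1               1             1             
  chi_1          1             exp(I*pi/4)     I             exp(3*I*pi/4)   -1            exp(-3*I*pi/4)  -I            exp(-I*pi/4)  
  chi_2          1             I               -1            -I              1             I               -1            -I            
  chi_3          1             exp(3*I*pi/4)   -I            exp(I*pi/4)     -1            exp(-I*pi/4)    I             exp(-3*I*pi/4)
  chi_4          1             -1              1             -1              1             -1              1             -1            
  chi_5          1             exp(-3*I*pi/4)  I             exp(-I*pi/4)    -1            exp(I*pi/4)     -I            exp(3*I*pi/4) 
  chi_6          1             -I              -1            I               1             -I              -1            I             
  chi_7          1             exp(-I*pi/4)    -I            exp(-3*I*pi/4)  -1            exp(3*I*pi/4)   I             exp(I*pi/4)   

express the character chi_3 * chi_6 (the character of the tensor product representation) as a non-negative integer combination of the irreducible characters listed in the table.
chi_3 tensor chi_6 = chi_1 (all other irreducibles have multiplicity 0).

The character of a tensor product is the pointwise product (chi_3 * chi_6)(C) = chi_3(C) * chi_6(C):
  {0}: (1)*(1), {1}: (exp(3*I*pi/4))*(-I), {2}: (-I)*(-1), {3}: (exp(I*pi/4))*(I), {4}: (-1)*(1), {5}: (exp(-I*pi/4))*(-I), {6}: (I)*(-1), {7}: (exp(-3*I*pi/4))*(I)
so (chi_3 * chi_6) takes values
  {0} -> 1, {1} -> -exp(-3*I*pi/4), {2} -> I, {3} -> exp(3*I*pi/4), {4} -> -1, {5} -> -exp(I*pi/4), {6} -> -I, {7} -> exp(-I*pi/4).
Now take the inner product of this character with each irreducible chi from the table, <chi_3*chi_6, chi> = (1/8) sum_C |C| (chi_3*chi_6)(C) conj(chi(C)):
  <chi_3*chi_6, chi_0> = (1/8)[1*(1)*conj(1) + 1*(-exp(-3*I*pi/4))*conj(1) + 1*(I)*conj(1) + 1*(exp(3*I*pi/4))*conj(1) + 1*(-1)*conj(1) + 1*(-exp(I*pi/4))*conj(1) + 1*(-I)*conj(1) + 1*(exp(-I*pi/4))*conj(1)]
      = (1/8)[(1) + (-exp(-3*I*pi/4)) + (I) + (exp(3*I*pi/4)) + (-1) + (-exp(I*pi/4)) + (-I) + (exp(-I*pi/4))] = 0/8 = 0
  <chi_3*chi_6, chi_1> = (1/8)[1*(1)*conj(1) + 1*(-exp(-3*I*pi/4))*conj(exp(I*pi/4)) + 1*(I)*conj(I) + 1*(exp(3*I*pi/4))*conj(exp(3*I*pi/4)) + 1*(-1)*conj(-1) + 1*(-exp(I*pi/4))*conj(exp(-3*I*pi/4)) + 1*(-I)*conj(-I) + 1*(exp(-I*pi/4))*conj(exp(-I*pi/4))]
      = (1/8)[(1) + (1) + (1) + (1) + (1) + (1) + (1) + (1)] = 8/8 = 1
  <chi_3*chi_6, chi_2> = (1/8)[1*(1)*conj(1) + 1*(-exp(-3*I*pi/4))*conj(I) + 1*(I)*conj(-1) + 1*(exp(3*I*pi/4))*conj(-I) + 1*(-1)*conj(1) + 1*(-exp(I*pi/4))*conj(I) + 1*(-I)*conj(-1) + 1*(exp(-I*pi/4))*conj(-I)]
      = (1/8)[(1) + (exp(-I*pi/4)) + (-I) + (exp(-3*I*pi/4)) + (-1) + (exp(3*I*pi/4)) + (I) + (exp(I*pi/4))] = 0/8 = 0
  <chi_3*chi_6, chi_3> = (1/8)[1*(1)*conj(1) + 1*(-exp(-3*I*pi/4))*conj(exp(3*I*pi/4)) + 1*(I)*conj(-I) + 1*(exp(3*I*pi/4))*conj(exp(I*pi/4)) + 1*(-1)*conj(-1) + 1*(-exp(I*pi/4))*conj(exp(-I*pi/4)) + 1*(-I)*conj(I) + 1*(exp(-I*pi/4))*conj(exp(-3*I*pi/4))]
      = (1/8)[(1) + (-I) + (-1) + (I) + (1) + (-I) + (-1) + (I)] = 0/8 = 0
  <chi_3*chi_6, chi_4> = (1/8)[1*(1)*conj(1) + 1*(-exp(-3*I*pi/4))*conj(-1) + 1*(I)*conj(1) + 1*(exp(3*I*pi/4))*conj(-1) + 1*(-1)*conj(1) + 1*(-exp(I*pi/4))*conj(-1) + 1*(-I)*conj(1) + 1*(exp(-I*pi/4))*conj(-1)]
      = (1/8)[(1) + (exp(-3*I*pi/4)) + (I) + (-exp(3*I*pi/4)) + (-1) + (exp(I*pi/4)) + (-I) + (-exp(-I*pi/4))] = 0/8 = 0
  <chi_3*chi_6, chi_5> = (1/8)[1*(1)*conj(1) + 1*(-exp(-3*I*pi/4))*conj(exp(-3*I*pi/4)) + 1*(I)*conj(I) + 1*(exp(3*I*pi/4))*conj(exp(-I*pi/4)) + 1*(-1)*conj(-1) + 1*(-exp(I*pi/4))*conj(exp(I*pi/4)) + 1*(-I)*conj(-I) + 1*(exp(-I*pi/4))*conj(exp(3*I*pi/4))]
      = (1/8)[(1) + (-1) + (1) + (-1) + (1) + (-1) + (1) + (-1)] = 0/8 = 0
  <chi_3*chi_6, chi_6> = (1/8)[1*(1)*conj(1) + 1*(-exp(-3*I*pi/4))*conj(-I) + 1*(I)*conj(-1) + 1*(exp(3*I*pi/4))*conj(I) + 1*(-1)*conj(1) + 1*(-exp(I*pi/4))*conj(-I) + 1*(-I)*conj(-1) + 1*(exp(-I*pi/4))*conj(I)]
      = (1/8)[(1) + (-exp(-I*pi/4)) + (-I) + (-exp(-3*I*pi/4)) + (-1) + (-exp(3*I*pi/4)) + (I) + (-exp(I*pi/4))] = 0/8 = 0
  <chi_3*chi_6, chi_7> = (1/8)[1*(1)*conj(1) + 1*(-exp(-3*I*pi/4))*conj(exp(-I*pi/4)) + 1*(I)*conj(-I) + 1*(exp(3*I*pi/4))*conj(exp(-3*I*pi/4)) + 1*(-1)*conj(-1) + 1*(-exp(I*pi/4))*conj(exp(3*I*pi/4)) + 1*(-I)*conj(I) + 1*(exp(-I*pi/4))*conj(exp(I*pi/4))]
      = (1/8)[(1) + (I) + (-1) + (-I) + (1) + (I) + (-1) + (-I)] = 0/8 = 0
(Exp terms are combined using exp(i*s)*conj(exp(i*t)) = exp(i*(s-t)), and sums of them are collapsed using the identity that for every m > 1 the m distinct m-th roots of unity sum to 0, e.g. 1 + exp(2*I*pi/3) + exp(-2*I*pi/3) = 0.)
Hence the multiplicities are chi_1: 1. Dimension check: dim(chi_3)*dim(chi_6) = 1*1 = 1 and sum (mult * dim) = 1*1 = 1.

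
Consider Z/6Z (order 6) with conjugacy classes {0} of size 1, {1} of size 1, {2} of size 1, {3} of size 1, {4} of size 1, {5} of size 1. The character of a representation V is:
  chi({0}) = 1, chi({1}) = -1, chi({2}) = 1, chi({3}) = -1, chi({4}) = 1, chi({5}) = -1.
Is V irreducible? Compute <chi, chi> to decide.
Irreducible: <chi, chi> = 1.

Working: <chi, chi> = (1/|G|) sum_C |C| * |chi(C)|^2 = (1/6)[1*|1|^2 + 1*|-1|^2 + 1*|1|^2 + 1*|-1|^2 + 1*|1|^2 + 1*|-1|^2]
  = (1/6)[(1) + (1) + (1) + (1) + (1) + (1)] = 6/6 = 1.
(Exp terms are combined using exp(i*s)*conj(exp(i*t)) = exp(i*(s-t)), and sums of them are collapsed using the identity that for every m > 1 the m distinct m-th roots of unity sum to 0, e.g. 1 + exp(2*I*pi/3) + exp(-2*I*pi/3) = 0.)
A character is irreducible iff <chi, chi> = 1, so this representation is irreducible.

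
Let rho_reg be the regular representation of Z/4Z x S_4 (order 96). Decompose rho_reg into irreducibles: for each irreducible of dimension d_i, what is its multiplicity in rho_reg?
Each irreducible V_i of dimension d_i appears with multiplicity d_i, i.e. rho_reg = (direct sum over all irreducibles V_i) d_i V_i. The irreducible dimensions for Z/4Z x S_4 are 1, 1, 1, 1, 1, 1, 1, 1, 2, 2, 2, 2, 3, 3, 3, 3, 3, 3, 3, 3: 8 irreducibles of dimension 1, each with multiplicity 1; 4 irreducibles of dimension 2, each with multiplicity 2; 8 irreducibles of dimension 3, each with multiplicity 3. Total dimension 8*1*1 + 4*2*2 + 8*3*3 = 96 = |G|.

Explanation: General theorem: in the regular representation of a finite group G, each irreducible appears with multiplicity equal to its dimension. Check: dim(rho_reg) = sum d_i^2 = 1 + 1 + 1 + 1 + 1 + 1 + 1 + 1 + 4 + 4 + 4 + 4 + 9 + 9 + 9 + 9 + 9 + 9 + 9 + 9 = 96 = |G|.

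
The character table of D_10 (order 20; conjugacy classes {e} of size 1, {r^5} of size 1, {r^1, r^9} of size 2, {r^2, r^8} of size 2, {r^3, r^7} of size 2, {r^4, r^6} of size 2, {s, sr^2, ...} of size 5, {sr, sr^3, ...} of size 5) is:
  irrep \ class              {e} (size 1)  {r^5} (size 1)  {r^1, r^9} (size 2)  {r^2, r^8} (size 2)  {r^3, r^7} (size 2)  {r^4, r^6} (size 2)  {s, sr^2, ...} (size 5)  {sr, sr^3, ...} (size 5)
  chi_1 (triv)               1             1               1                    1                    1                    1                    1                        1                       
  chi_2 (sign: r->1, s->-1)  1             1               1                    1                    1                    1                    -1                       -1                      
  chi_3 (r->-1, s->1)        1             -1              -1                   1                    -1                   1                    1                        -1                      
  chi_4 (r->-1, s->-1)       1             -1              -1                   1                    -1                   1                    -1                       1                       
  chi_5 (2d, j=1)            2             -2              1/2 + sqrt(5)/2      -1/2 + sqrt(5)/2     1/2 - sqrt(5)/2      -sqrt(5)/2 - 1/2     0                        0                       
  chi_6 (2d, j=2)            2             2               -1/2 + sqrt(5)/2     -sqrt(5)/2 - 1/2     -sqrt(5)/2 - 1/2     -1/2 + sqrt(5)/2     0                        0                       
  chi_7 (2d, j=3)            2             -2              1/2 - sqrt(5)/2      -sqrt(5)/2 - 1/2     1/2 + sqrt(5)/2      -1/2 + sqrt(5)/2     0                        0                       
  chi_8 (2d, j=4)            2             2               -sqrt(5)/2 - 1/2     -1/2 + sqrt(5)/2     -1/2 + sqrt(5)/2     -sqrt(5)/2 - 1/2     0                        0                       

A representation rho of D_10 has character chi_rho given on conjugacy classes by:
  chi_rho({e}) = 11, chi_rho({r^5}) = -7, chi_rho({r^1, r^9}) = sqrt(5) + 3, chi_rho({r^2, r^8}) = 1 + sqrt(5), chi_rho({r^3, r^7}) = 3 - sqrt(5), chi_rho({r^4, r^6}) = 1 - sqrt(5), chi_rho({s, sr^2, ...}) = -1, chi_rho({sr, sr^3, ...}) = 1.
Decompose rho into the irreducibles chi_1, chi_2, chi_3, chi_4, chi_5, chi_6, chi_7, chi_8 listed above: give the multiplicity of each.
Multiplicities: chi_1: 1, chi_2: 1, chi_3: 0, chi_4: 1, chi_5: 3, chi_6: 0, chi_7: 1, chi_8: 0.

Reasoning: Use <chi_rho, chi> = (1/|G|) sum_C |C| * chi_rho(C) * conj(chi(C)) with |G| = 20 for each irreducible chi in the table:
  <chi_rho, chi_1> = (1/20)[1*(11)*conj(1) + 1*(-7)*conj(1) + 2*(sqrt(5) + 3)*conj(1) + 2*(1 + sqrt(5))*conj(1) + 2*(3 - sqrt(5))*conj(1) + 2*(1 - sqrt(5))*conj(1) + 5*(-1)*conj(1) + 5*(1)*conj(1)]
      = (1/20)[(11) + (-7) + (2*sqrt(5) + 6) + (2 + 2*sqrt(5)) + (6 - 2*sqrt(5)) + (2 - 2*sqrt(5)) + (-5) + (5)] = 20/20 = 1
  <chi_rho, chi_2> = (1/20)[1*(11)*conj(1) + 1*(-7)*conj(1) + 2*(sqrt(5) + 3)*conj(1) + 2*(1 + sqrt(5))*conj(1) + 2*(3 - sqrt(5))*conj(1) + 2*(1 - sqrt(5))*conj(1) + 5*(-1)*conj(-1) + 5*(1)*conj(-1)]
      = (1/20)[(11) + (-7) + (2*sqrt(5) + 6) + (2 + 2*sqrt(5)) + (6 - 2*sqrt(5)) + (2 - 2*sqrt(5)) + (5) + (-5)] = 20/20 = 1
  <chi_rho, chi_3> = (1/20)[1*(11)*conj(1) + 1*(-7)*conj(-1) + 2*(sqrt(5) + 3)*conj(-1) + 2*(1 + sqrt(5))*conj(1) + 2*(3 - sqrt(5))*conj(-1) + 2*(1 - sqrt(5))*conj(1) + 5*(-1)*conj(1) + 5*(1)*conj(-1)]
      = (1/20)[(11) + (7) + (-6 - 2*sqrt(5)) + (2 + 2*sqrt(5)) + (-6 + 2*sqrt(5)) + (2 - 2*sqrt(5)) + (-5) + (-5)] = 0/20 = 0
  <chi_rho, chi_4> = (1/20)[1*(11)*conj(1) + 1*(-7)*conj(-1) + 2*(sqrt(5) + 3)*conj(-1) + 2*(1 + sqrt(5))*conj(1) + 2*(3 - sqrt(5))*conj(-1) + 2*(1 - sqrt(5))*conj(1) + 5*(-1)*conj(-1) + 5*(1)*conj(1)]
      = (1/20)[(11) + (7) + (-6 - 2*sqrt(5)) + (2 + 2*sqrt(5)) + (-6 + 2*sqrt(5)) + (2 - 2*sqrt(5)) + (5) + (5)] = 20/20 = 1
  <chi_rho, chi_5> = (1/20)[1*(11)*conj(2) + 1*(-7)*conj(-2) + 2*(sqrt(5) + 3)*conj(1/2 + sqrt(5)/2) + 2*(1 + sqrt(5))*conj(-1/2 + sqrt(5)/2) + 2*(3 - sqrt(5))*conj(1/2 - sqrt(5)/2) + 2*(1 - sqrt(5))*conj(-sqrt(5)/2 - 1/2) + 5*(-1)*conj(0) + 5*(1)*conj(0)]
      = (1/20)[(22) + (14) + (8 + 4*sqrt(5)) + (4) + (8 - 4*sqrt(5)) + (4) + (0) + (0)] = 60/20 = 3
  <chi_rho, chi_6> = (1/20)[1*(11)*conj(2) + 1*(-7)*conj(2) + 2*(sqrt(5) + 3)*conj(-1/2 + sqrt(5)/2) + 2*(1 + sqrt(5))*conj(-sqrt(5)/2 - 1/2) + 2*(3 - sqrt(5))*conj(-sqrt(5)/2 - 1/2) + 2*(1 - sqrt(5))*conj(-1/2 + sqrt(5)/2) + 5*(-1)*conj(0) + 5*(1)*conj(0)]
      = (1/20)[(22) + (-14) + (2 + 2*sqrt(5)) + (-6 - 2*sqrt(5)) + (2 - 2*sqrt(5)) + (-6 + 2*sqrt(5)) + (0) + (0)] = 0/20 = 0
  <chi_rho, chi_7> = (1/20)[1*(11)*conj(2) + 1*(-7)*conj(-2) + 2*(sqrt(5) + 3)*conj(1/2 - sqrt(5)/2) + 2*(1 + sqrt(5))*conj(-sqrt(5)/2 - 1/2) + 2*(3 - sqrt(5))*conj(1/2 + sqrt(5)/2) + 2*(1 - sqrt(5))*conj(-1/2 + sqrt(5)/2) + 5*(-1)*conj(0) + 5*(1)*conj(0)]
      = (1/20)[(22) + (14) + (-2*sqrt(5) - 2) + (-6 - 2*sqrt(5)) + (-2 + 2*sqrt(5)) + (-6 + 2*sqrt(5)) + (0) + (0)] = 20/20 = 1
  <chi_rho, chi_8> = (1/20)[1*(11)*conj(2) + 1*(-7)*conj(2) + 2*(sqrt(5) + 3)*conj(-sqrt(5)/2 - 1/2) + 2*(1 + sqrt(5))*conj(-1/2 + sqrt(5)/2) + 2*(3 - sqrt(5))*conj(-1/2 + sqrt(5)/2) + 2*(1 - sqrt(5))*conj(-sqrt(5)/2 - 1/2) + 5*(-1)*conj(0) + 5*(1)*conj(0)]
      = (1/20)[(22) + (-14) + (-4*sqrt(5) - 8) + (4) + (-8 + 4*sqrt(5)) + (4) + (0) + (0)] = 0/20 = 0
Dimension check: dim(rho) = sum (mult * dim) = 1*1 + 1*1 + 0*1 + 1*1 + 3*2 + 0*2 + 1*2 + 0*2 = 11 = chi_rho(e) = 11.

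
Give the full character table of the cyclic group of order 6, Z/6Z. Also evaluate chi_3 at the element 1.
Character table of Z/6Z (irreps indexed chi_0,...,chi_5 with chi_k(m) = zeta_6^(k*m), zeta_6 = exp(2*pi*i/6)):
  irrep \ class  {0} (size 1)  {1} (size 1)    {2} (size 1)    {3} (size 1)  {4} (size 1)    {5} (size 1)  
  chi_0          1             1               1               1             1               1             
  chi_1          1             exp(I*pi/3)     exp(2*I*pi/3)   -1            exp(-2*I*pi/3)  exp(-I*pi/3)  
  chi_2          1             exp(2*I*pi/3)   exp(-2*I*pi/3)  1             exp(2*I*pi/3)   exp(-2*I*pi/3)
  chi_3          1             -1              1               -1            1               -1            
  chi_4          1             exp(-2*I*pi/3)  exp(2*I*pi/3)   1             exp(-2*I*pi/3)  exp(2*I*pi/3) 
  chi_5          1             exp(-I*pi/3)    exp(-2*I*pi/3)  -1            exp(2*I*pi/3)   exp(I*pi/3)   

Spot check: chi_3(1) = zeta_6^(3*1) = zeta_6^3 = -1.

Argument: Z/6Z is abelian, so all 6 irreducible complex representations are 1-dimensional. They are given by chi_k(m) = zeta_6^(k*m) for k = 0,...,5. Row orthogonality: sum_m chi_k(m) conj(chi_l(m)) = 6 * [k = l].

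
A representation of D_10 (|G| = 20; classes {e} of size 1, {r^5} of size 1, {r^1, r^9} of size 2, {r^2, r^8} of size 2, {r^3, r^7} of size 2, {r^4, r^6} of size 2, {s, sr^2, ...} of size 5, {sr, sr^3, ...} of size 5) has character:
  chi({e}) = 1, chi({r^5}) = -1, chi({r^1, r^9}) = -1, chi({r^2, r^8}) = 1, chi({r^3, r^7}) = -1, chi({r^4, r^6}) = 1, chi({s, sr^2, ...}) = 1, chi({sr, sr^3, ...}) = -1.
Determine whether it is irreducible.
Irreducible: <chi, chi> = 1.

Proof sketch: <chi, chi> = (1/|G|) sum_C |C| * |chi(C)|^2 = (1/20)[1*|1|^2 + 1*|-1|^2 + 2*|-1|^2 + 2*|1|^2 + 2*|-1|^2 + 2*|1|^2 + 5*|1|^2 + 5*|-1|^2]
  = (1/20)[(1) + (1) + (2) + (2) + (2) + (2) + (5) + (5)] = 20/20 = 1.
A character is irreducible iff <chi, chi> = 1, so this representation is irreducible.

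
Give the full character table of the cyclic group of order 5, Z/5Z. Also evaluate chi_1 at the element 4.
Character table of Z/5Z (irreps indexed chi_0,...,chi_4 with chi_k(m) = zeta_5^(k*m), zeta_5 = exp(2*pi*i/5)):
  irrep \ class  {0} (size 1)  {1} (size 1)    {2} (size 1)    {3} (size 1)    {4} (size 1)  
  chi_0          1             1               1               1               1             
  chi_1          1             exp(2*I*pi/5)   exp(4*I*pi/5)   exp(-4*I*pi/5)  exp(-2*I*pi/5)
  chi_2          1             exp(4*I*pi/5)   exp(-2*I*pi/5)  exp(2*I*pi/5)   exp(-4*I*pi/5)
  chi_3          1             exp(-4*I*pi/5)  exp(2*I*pi/5)   exp(-2*I*pi/5)  exp(4*I*pi/5) 
  chi_4          1             exp(-2*I*pi/5)  exp(-4*I*pi/5)  exp(4*I*pi/5)   exp(2*I*pi/5) 

Spot check: chi_1(4) = zeta_5^(1*4) = zeta_5^4 = exp(-2*I*pi/5).

Solution. Z/5Z is abelian, so all 5 irreducible complex representations are 1-dimensional. They are given by chi_k(m) = zeta_5^(k*m) for k = 0,...,4. Row orthogonality: sum_m chi_k(m) conj(chi_l(m)) = 5 * [k = l].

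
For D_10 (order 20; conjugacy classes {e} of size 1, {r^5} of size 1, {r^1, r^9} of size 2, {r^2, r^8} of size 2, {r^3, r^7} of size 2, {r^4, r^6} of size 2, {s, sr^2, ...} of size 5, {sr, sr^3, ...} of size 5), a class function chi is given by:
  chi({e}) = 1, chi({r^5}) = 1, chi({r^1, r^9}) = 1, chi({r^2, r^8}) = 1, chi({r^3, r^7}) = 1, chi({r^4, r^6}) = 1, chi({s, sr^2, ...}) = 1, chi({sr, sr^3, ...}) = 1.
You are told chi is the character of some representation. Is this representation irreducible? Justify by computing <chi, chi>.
Irreducible: <chi, chi> = 1.

Reasoning: <chi, chi> = (1/|G|) sum_C |C| * |chi(C)|^2 = (1/20)[1*|1|^2 + 1*|1|^2 + 2*|1|^2 + 2*|1|^2 + 2*|1|^2 + 2*|1|^2 + 5*|1|^2 + 5*|1|^2]
  = (1/20)[(1) + (1) + (2) + (2) + (2) + (2) + (5) + (5)] = 20/20 = 1.
A character is irreducible iff <chi, chi> = 1, so this representation is irreducible.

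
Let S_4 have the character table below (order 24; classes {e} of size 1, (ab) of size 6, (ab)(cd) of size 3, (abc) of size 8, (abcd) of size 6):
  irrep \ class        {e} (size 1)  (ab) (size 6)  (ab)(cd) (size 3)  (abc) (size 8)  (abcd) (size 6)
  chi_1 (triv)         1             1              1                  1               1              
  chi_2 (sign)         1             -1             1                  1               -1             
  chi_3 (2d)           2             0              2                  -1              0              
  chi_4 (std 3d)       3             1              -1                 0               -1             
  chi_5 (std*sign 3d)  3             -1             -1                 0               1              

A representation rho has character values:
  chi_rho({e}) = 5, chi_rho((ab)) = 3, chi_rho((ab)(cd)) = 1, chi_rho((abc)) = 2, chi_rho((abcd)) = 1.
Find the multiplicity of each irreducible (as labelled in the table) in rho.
Multiplicities: chi_1: 2, chi_2: 0, chi_3: 0, chi_4: 1, chi_5: 0.

Reasoning: Use <chi_rho, chi> = (1/|G|) sum_C |C| * chi_rho(C) * conj(chi(C)) with |G| = 24 for each irreducible chi in the table:
  <chi_rho, chi_1> = (1/24)[1*(5)*conj(1) + 6*(3)*conj(1) + 3*(1)*conj(1) + 8*(2)*conj(1) + 6*(1)*conj(1)]
      = (1/24)[(5) + (18) + (3) + (16) + (6)] = 48/24 = 2
  <chi_rho, chi_2> = (1/24)[1*(5)*conj(1) + 6*(3)*conj(-1) + 3*(1)*conj(1) + 8*(2)*conj(1) + 6*(1)*conj(-1)]
      = (1/24)[(5) + (-18) + (3) + (16) + (-6)] = 0/24 = 0
  <chi_rho, chi_3> = (1/24)[1*(5)*conj(2) + 6*(3)*conj(0) + 3*(1)*conj(2) + 8*(2)*conj(-1) + 6*(1)*conj(0)]
      = (1/24)[(10) + (0) + (6) + (-16) + (0)] = 0/24 = 0
  <chi_rho, chi_4> = (1/24)[1*(5)*conj(3) + 6*(3)*conj(1) + 3*(1)*conj(-1) + 8*(2)*conj(0) + 6*(1)*conj(-1)]
      = (1/24)[(15) + (18) + (-3) + (0) + (-6)] = 24/24 = 1
  <chi_rho, chi_5> = (1/24)[1*(5)*conj(3) + 6*(3)*conj(-1) + 3*(1)*conj(-1) + 8*(2)*conj(0) + 6*(1)*conj(1)]
      = (1/24)[(15) + (-18) + (-3) + (0) + (6)] = 0/24 = 0
Dimension check: dim(rho) = sum (mult * dim) = 2*1 + 0*1 + 0*2 + 1*3 + 0*3 = 5 = chi_rho(e) = 5.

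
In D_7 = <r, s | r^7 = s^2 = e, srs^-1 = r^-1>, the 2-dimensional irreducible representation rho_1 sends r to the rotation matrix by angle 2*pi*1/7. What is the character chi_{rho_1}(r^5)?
chi_{rho_1}(r^5) = 2*cos(2*pi*1*5/7) = -2*cos(3*pi/7)

Working: rho_1(r^5) is rotation by angle 2*pi*1*5/7, whose trace is 2*cos(2*pi*1*5/7) = -2*cos(3*pi/7).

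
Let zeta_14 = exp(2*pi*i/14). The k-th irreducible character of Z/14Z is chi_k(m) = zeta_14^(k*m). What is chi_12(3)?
chi_12(3) = zeta_14^36 = exp(-6*I*pi/7)

Argument: chi_12(3) = zeta_14^(12*3) = zeta_14^36. Since zeta_14^14 = 1, this equals zeta_14^8 = exp(2*pi*i*8/14) = exp(-6*I*pi/7).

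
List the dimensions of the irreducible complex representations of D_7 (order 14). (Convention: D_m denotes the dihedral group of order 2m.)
Dimensions: 1, 1, 2, 2, 2

Justification: There are 5 irreducibles (= number of conjugacy classes). Their dimensions d_i satisfy sum d_i^2 = |G| = 14: 1 + 1 + 4 + 4 + 4 = 14.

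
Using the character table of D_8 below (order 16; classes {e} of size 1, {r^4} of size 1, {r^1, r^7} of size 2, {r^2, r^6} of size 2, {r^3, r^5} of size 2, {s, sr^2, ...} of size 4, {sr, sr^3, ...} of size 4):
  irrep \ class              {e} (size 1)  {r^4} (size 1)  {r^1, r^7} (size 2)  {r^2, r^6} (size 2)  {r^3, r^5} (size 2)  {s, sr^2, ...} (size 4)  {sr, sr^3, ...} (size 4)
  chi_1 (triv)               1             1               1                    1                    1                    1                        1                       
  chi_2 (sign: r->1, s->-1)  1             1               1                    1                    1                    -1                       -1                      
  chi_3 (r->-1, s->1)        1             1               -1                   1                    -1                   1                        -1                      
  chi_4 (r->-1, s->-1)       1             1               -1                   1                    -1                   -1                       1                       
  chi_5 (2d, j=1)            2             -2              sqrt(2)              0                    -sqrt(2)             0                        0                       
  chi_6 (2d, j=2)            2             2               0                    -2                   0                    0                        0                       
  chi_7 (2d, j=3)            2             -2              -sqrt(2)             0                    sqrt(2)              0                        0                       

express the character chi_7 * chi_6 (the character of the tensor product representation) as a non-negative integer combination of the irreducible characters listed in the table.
chi_7 tensor chi_6 = chi_5 + chi_7 (all other irreducibles have multiplicity 0).

Why: The character of a tensor product is the pointwise product (chi_7 * chi_6)(C) = chi_7(C) * chi_6(C):
  {e}: (2)*(2), {r^4}: (-2)*(2), {r^1, r^7}: (-sqrt(2))*(0), {r^2, r^6}: (0)*(-2), {r^3, r^5}: (sqrt(2))*(0), {s, sr^2, ...}: (0)*(0), {sr, sr^3, ...}: (0)*(0)
so (chi_7 * chi_6) takes values
  {e} -> 4, {r^4} -> -4, {r^1, r^7} -> 0, {r^2, r^6} -> 0, {r^3, r^5} -> 0, {s, sr^2, ...} -> 0, {sr, sr^3, ...} -> 0.
Now take the inner product of this character with each irreducible chi from the table, <chi_7*chi_6, chi> = (1/16) sum_C |C| (chi_7*chi_6)(C) conj(chi(C)):
  <chi_7*chi_6, chi_1> = (1/16)[1*(4)*conj(1) + 1*(-4)*conj(1) + 2*(0)*conj(1) + 2*(0)*conj(1) + 2*(0)*conj(1) + 4*(0)*conj(1) + 4*(0)*conj(1)]
      = (1/16)[(4) + (-4) + (0) + (0) + (0) + (0) + (0)] = 0/16 = 0
  <chi_7*chi_6, chi_2> = (1/16)[1*(4)*conj(1) + 1*(-4)*conj(1) + 2*(0)*conj(1) + 2*(0)*conj(1) + 2*(0)*conj(1) + 4*(0)*conj(-1) + 4*(0)*conj(-1)]
      = (1/16)[(4) + (-4) + (0) + (0) + (0) + (0) + (0)] = 0/16 = 0
  <chi_7*chi_6, chi_3> = (1/16)[1*(4)*conj(1) + 1*(-4)*conj(1) + 2*(0)*conj(-1) + 2*(0)*conj(1) + 2*(0)*conj(-1) + 4*(0)*conj(1) + 4*(0)*conj(-1)]
      = (1/16)[(4) + (-4) + (0) + (0) + (0) + (0) + (0)] = 0/16 = 0
  <chi_7*chi_6, chi_4> = (1/16)[1*(4)*conj(1) + 1*(-4)*conj(1) + 2*(0)*conj(-1) + 2*(0)*conj(1) + 2*(0)*conj(-1) + 4*(0)*conj(-1) + 4*(0)*conj(1)]
      = (1/16)[(4) + (-4) + (0) + (0) + (0) + (0) + (0)] = 0/16 = 0
  <chi_7*chi_6, chi_5> = (1/16)[1*(4)*conj(2) + 1*(-4)*conj(-2) + 2*(0)*conj(sqrt(2)) + 2*(0)*conj(0) + 2*(0)*conj(-sqrt(2)) + 4*(0)*conj(0) + 4*(0)*conj(0)]
      = (1/16)[(8) + (8) + (0) + (0) + (0) + (0) + (0)] = 16/16 = 1
  <chi_7*chi_6, chi_6> = (1/16)[1*(4)*conj(2) + 1*(-4)*conj(2) + 2*(0)*conj(0) + 2*(0)*conj(-2) + 2*(0)*conj(0) + 4*(0)*conj(0) + 4*(0)*conj(0)]
      = (1/16)[(8) + (-8) + (0) + (0) + (0) + (0) + (0)] = 0/16 = 0
  <chi_7*chi_6, chi_7> = (1/16)[1*(4)*conj(2) + 1*(-4)*conj(-2) + 2*(0)*conj(-sqrt(2)) + 2*(0)*conj(0) + 2*(0)*conj(sqrt(2)) + 4*(0)*conj(0) + 4*(0)*conj(0)]
      = (1/16)[(8) + (8) + (0) + (0) + (0) + (0) + (0)] = 16/16 = 1
Hence the multiplicities are chi_5: 1, chi_7: 1. Dimension check: dim(chi_7)*dim(chi_6) = 2*2 = 4 and sum (mult * dim) = 1*2 + 1*2 = 4.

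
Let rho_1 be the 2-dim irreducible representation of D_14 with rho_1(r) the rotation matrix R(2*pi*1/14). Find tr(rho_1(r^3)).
chi_{rho_1}(r^3) = 2*cos(2*pi*1*3/14) = 2*cos(3*pi/7)

rho_1(r^3) is rotation by angle 2*pi*1*3/14, whose trace is 2*cos(2*pi*1*3/14) = 2*cos(3*pi/7).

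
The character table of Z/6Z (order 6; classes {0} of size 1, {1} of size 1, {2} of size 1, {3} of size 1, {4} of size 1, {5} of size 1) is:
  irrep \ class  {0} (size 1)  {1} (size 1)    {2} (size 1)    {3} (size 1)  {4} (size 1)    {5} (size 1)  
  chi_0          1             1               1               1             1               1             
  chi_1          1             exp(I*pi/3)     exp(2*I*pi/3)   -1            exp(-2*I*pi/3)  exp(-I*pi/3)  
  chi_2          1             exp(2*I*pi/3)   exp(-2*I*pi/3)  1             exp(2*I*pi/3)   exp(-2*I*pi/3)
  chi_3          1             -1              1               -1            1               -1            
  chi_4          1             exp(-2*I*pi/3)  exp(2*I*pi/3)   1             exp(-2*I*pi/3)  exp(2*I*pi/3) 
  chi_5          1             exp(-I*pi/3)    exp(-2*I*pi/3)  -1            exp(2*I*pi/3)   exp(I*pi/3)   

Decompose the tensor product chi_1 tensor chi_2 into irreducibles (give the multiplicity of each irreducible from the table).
chi_1 tensor chi_2 = chi_3 (all other irreducibles have multiplicity 0).

Proof sketch: The character of a tensor product is the pointwise product (chi_1 * chi_2)(C) = chi_1(C) * chi_2(C):
  {0}: (1)*(1), {1}: (exp(I*pi/3))*(exp(2*I*pi/3)), {2}: (exp(2*I*pi/3))*(exp(-2*I*pi/3)), {3}: (-1)*(1), {4}: (exp(-2*I*pi/3))*(exp(2*I*pi/3)), {5}: (exp(-I*pi/3))*(exp(-2*I*pi/3))
so (chi_1 * chi_2) takes values
  {0} -> 1, {1} -> -1, {2} -> 1, {3} -> -1, {4} -> 1, {5} -> -1.
Now take the inner product of this character with each irreducible chi from the table, <chi_1*chi_2, chi> = (1/6) sum_C |C| (chi_1*chi_2)(C) conj(chi(C)):
  <chi_1*chi_2, chi_0> = (1/6)[1*(1)*conj(1) + 1*(-1)*conj(1) + 1*(1)*conj(1) + 1*(-1)*conj(1) + 1*(1)*conj(1) + 1*(-1)*conj(1)]
      = (1/6)[(1) + (-1) + (1) + (-1) + (1) + (-1)] = 0/6 = 0
  <chi_1*chi_2, chi_1> = (1/6)[1*(1)*conj(1) + 1*(-1)*conj(exp(I*pi/3)) + 1*(1)*conj(exp(2*I*pi/3)) + 1*(-1)*conj(-1) + 1*(1)*conj(exp(-2*I*pi/3)) + 1*(-1)*conj(exp(-I*pi/3))]
      = (1/6)[(1) + (-exp(-I*pi/3)) + (exp(-2*I*pi/3)) + (1) + (exp(2*I*pi/3)) + (-exp(I*pi/3))] = 0/6 = 0
  <chi_1*chi_2, chi_2> = (1/6)[1*(1)*conj(1) + 1*(-1)*conj(exp(2*I*pi/3)) + 1*(1)*conj(exp(-2*I*pi/3)) + 1*(-1)*conj(1) + 1*(1)*conj(exp(2*I*pi/3)) + 1*(-1)*conj(exp(-2*I*pi/3))]
      = (1/6)[(1) + (-exp(-2*I*pi/3)) + (exp(2*I*pi/3)) + (-1) + (exp(-2*I*pi/3)) + (-exp(2*I*pi/3))] = 0/6 = 0
  <chi_1*chi_2, chi_3> = (1/6)[1*(1)*conj(1) + 1*(-1)*conj(-1) + 1*(1)*conj(1) + 1*(-1)*conj(-1) + 1*(1)*conj(1) + 1*(-1)*conj(-1)]
      = (1/6)[(1) + (1) + (1) + (1) + (1) + (1)] = 6/6 = 1
  <chi_1*chi_2, chi_4> = (1/6)[1*(1)*conj(1) + 1*(-1)*conj(exp(-2*I*pi/3)) + 1*(1)*conj(exp(2*I*pi/3)) + 1*(-1)*conj(1) + 1*(1)*conj(exp(-2*I*pi/3)) + 1*(-1)*conj(exp(2*I*pi/3))]
      = (1/6)[(1) + (-exp(2*I*pi/3)) + (exp(-2*I*pi/3)) + (-1) + (exp(2*I*pi/3)) + (-exp(-2*I*pi/3))] = 0/6 = 0
  <chi_1*chi_2, chi_5> = (1/6)[1*(1)*conj(1) + 1*(-1)*conj(exp(-I*pi/3)) + 1*(1)*conj(exp(-2*I*pi/3)) + 1*(-1)*conj(-1) + 1*(1)*conj(exp(2*I*pi/3)) + 1*(-1)*conj(exp(I*pi/3))]
      = (1/6)[(1) + (-exp(I*pi/3)) + (exp(2*I*pi/3)) + (1) + (exp(-2*I*pi/3)) + (-exp(-I*pi/3))] = 0/6 = 0
(Exp terms are combined using exp(i*s)*conj(exp(i*t)) = exp(i*(s-t)), and sums of them are collapsed using the identity that for every m > 1 the m distinct m-th roots of unity sum to 0, e.g. 1 + exp(2*I*pi/3) + exp(-2*I*pi/3) = 0.)
Hence the multiplicities are chi_3: 1. Dimension check: dim(chi_1)*dim(chi_2) = 1*1 = 1 and sum (mult * dim) = 1*1 = 1.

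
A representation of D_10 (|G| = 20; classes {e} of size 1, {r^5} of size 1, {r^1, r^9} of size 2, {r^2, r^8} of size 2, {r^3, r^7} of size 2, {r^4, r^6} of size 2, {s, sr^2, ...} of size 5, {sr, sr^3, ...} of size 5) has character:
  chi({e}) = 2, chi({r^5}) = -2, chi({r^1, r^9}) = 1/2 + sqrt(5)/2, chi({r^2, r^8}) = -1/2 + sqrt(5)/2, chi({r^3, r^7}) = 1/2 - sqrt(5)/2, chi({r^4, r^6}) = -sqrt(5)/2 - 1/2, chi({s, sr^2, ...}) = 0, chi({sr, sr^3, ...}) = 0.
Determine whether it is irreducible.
Irreducible: <chi, chi> = 1.

Derivation: <chi, chi> = (1/|G|) sum_C |C| * |chi(C)|^2 = (1/20)[1*|2|^2 + 1*|-2|^2 + 2*|1/2 + sqrt(5)/2|^2 + 2*|-1/2 + sqrt(5)/2|^2 + 2*|1/2 - sqrt(5)/2|^2 + 2*|-sqrt(5)/2 - 1/2|^2 + 5*|0|^2 + 5*|0|^2]
  = (1/20)[(4) + (4) + (sqrt(5) + 3) + (3 - sqrt(5)) + (3 - sqrt(5)) + (sqrt(5) + 3) + (0) + (0)] = 20/20 = 1.
A character is irreducible iff <chi, chi> = 1, so this representation is irreducible.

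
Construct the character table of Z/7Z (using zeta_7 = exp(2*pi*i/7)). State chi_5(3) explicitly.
Character table of Z/7Z (irreps indexed chi_0,...,chi_6 with chi_k(m) = zeta_7^(k*m), zeta_7 = exp(2*pi*i/7)):
  irrep \ class  {0} (size 1)  {1} (size 1)    {2} (size 1)    {3} (size 1)    {4} (size 1)    {5} (size 1)    {6} (size 1)  
  chi_0          1             1               1               1               1               1               1             
  chi_1          1             exp(2*I*pi/7)   exp(4*I*pi/7)   exp(6*I*pi/7)   exp(-6*I*pi/7)  exp(-4*I*pi/7)  exp(-2*I*pi/7)
  chi_2          1             exp(4*I*pi/7)   exp(-6*I*pi/7)  exp(-2*I*pi/7)  exp(2*I*pi/7)   exp(6*I*pi/7)   exp(-4*I*pi/7)
  chi_3          1             exp(6*I*pi/7)   exp(-2*I*pi/7)  exp(4*I*pi/7)   exp(-4*I*pi/7)  exp(2*I*pi/7)   exp(-6*I*pi/7)
  chi_4          1             exp(-6*I*pi/7)  exp(2*I*pi/7)   exp(-4*I*pi/7)  exp(4*I*pi/7)   exp(-2*I*pi/7)  exp(6*I*pi/7) 
  chi_5          1             exp(-4*I*pi/7)  exp(6*I*pi/7)   exp(2*I*pi/7)   exp(-2*I*pi/7)  exp(-6*I*pi/7)  exp(4*I*pi/7) 
  chi_6          1             exp(-2*I*pi/7)  exp(-4*I*pi/7)  exp(-6*I*pi/7)  exp(6*I*pi/7)   exp(4*I*pi/7)   exp(2*I*pi/7) 

Spot check: chi_5(3) = zeta_7^(5*3) = zeta_7^15 = exp(2*I*pi/7).

Working: Z/7Z is abelian, so all 7 irreducible complex representations are 1-dimensional. They are given by chi_k(m) = zeta_7^(k*m) for k = 0,...,6. Row orthogonality: sum_m chi_k(m) conj(chi_l(m)) = 7 * [k = l].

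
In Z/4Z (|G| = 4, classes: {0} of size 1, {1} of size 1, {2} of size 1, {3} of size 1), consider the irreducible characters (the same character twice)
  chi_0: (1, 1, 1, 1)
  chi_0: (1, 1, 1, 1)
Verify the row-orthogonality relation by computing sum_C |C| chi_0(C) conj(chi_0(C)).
Sum = 4 = |G| = 4; so <chi_0, chi_0> = 1 (norm-1 confirms irreducibility).

Explanation: Compute term by term over conjugacy classes (|C| * chi_0(C) * conj(chi_0(C))):
  1*(1)*conj(1) + 1*(1)*conj(1) + 1*(1)*conj(1) + 1*(1)*conj(1)
  = (1) + (1) + (1) + (1)
  = 4.
(Exp terms are combined using exp(i*s)*conj(exp(i*t)) = exp(i*(s-t)), and sums of them are collapsed using the identity that for every m > 1 the m distinct m-th roots of unity sum to 0, e.g. 1 + exp(2*I*pi/3) + exp(-2*I*pi/3) = 0.)
Dividing by |G| = 4 gives 4/4 = 1, matching the row-orthogonality relation <chi_0, chi_0> = [chi_0 = chi_0].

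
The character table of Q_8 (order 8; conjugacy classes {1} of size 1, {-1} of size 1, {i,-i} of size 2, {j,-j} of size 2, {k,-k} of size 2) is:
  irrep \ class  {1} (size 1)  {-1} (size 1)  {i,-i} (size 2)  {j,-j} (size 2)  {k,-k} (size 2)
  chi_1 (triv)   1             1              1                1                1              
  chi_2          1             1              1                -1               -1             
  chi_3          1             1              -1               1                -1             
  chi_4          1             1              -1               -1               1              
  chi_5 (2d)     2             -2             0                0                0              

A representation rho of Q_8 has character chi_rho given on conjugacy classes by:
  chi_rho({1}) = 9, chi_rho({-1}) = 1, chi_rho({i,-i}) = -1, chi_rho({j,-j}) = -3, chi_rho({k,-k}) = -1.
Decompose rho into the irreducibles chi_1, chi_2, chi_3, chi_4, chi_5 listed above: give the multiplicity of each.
Multiplicities: chi_1: 0, chi_2: 2, chi_3: 1, chi_4: 2, chi_5: 2.

Proof sketch: Use <chi_rho, chi> = (1/|G|) sum_C |C| * chi_rho(C) * conj(chi(C)) with |G| = 8 for each irreducible chi in the table:
  <chi_rho, chi_1> = (1/8)[1*(9)*conj(1) + 1*(1)*conj(1) + 2*(-1)*conj(1) + 2*(-3)*conj(1) + 2*(-1)*conj(1)]
      = (1/8)[(9) + (1) + (-2) + (-6) + (-2)] = 0/8 = 0
  <chi_rho, chi_2> = (1/8)[1*(9)*conj(1) + 1*(1)*conj(1) + 2*(-1)*conj(1) + 2*(-3)*conj(-1) + 2*(-1)*conj(-1)]
      = (1/8)[(9) + (1) + (-2) + (6) + (2)] = 16/8 = 2
  <chi_rho, chi_3> = (1/8)[1*(9)*conj(1) + 1*(1)*conj(1) + 2*(-1)*conj(-1) + 2*(-3)*conj(1) + 2*(-1)*conj(-1)]
      = (1/8)[(9) + (1) + (2) + (-6) + (2)] = 8/8 = 1
  <chi_rho, chi_4> = (1/8)[1*(9)*conj(1) + 1*(1)*conj(1) + 2*(-1)*conj(-1) + 2*(-3)*conj(-1) + 2*(-1)*conj(1)]
      = (1/8)[(9) + (1) + (2) + (6) + (-2)] = 16/8 = 2
  <chi_rho, chi_5> = (1/8)[1*(9)*conj(2) + 1*(1)*conj(-2) + 2*(-1)*conj(0) + 2*(-3)*conj(0) + 2*(-1)*conj(0)]
      = (1/8)[(18) + (-2) + (0) + (0) + (0)] = 16/8 = 2
Dimension check: dim(rho) = sum (mult * dim) = 0*1 + 2*1 + 1*1 + 2*1 + 2*2 = 9 = chi_rho(e) = 9.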